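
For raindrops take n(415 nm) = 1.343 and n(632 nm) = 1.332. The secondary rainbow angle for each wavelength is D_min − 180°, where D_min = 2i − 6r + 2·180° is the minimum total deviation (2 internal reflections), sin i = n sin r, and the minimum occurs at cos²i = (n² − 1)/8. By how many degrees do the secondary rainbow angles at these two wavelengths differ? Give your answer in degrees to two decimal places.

2.85°

At 415 nm (n = 1.343): cos²i = 0.10046 → i = 71.522°, r = 44.928°, D_min = 233.478°, rainbow angle = 53.478°.
At 632 nm (n = 1.332): cos²i = 0.09678 → i = 71.875°, r = 45.520°, D_min = 230.628°, rainbow angle = 50.628°.
Angular width = |53.478° − 50.628°| = 2.849°.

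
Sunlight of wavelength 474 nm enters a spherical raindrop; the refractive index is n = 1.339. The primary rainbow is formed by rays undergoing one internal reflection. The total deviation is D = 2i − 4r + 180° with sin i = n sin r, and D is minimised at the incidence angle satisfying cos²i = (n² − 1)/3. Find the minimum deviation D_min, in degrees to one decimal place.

cos²i = (1.79292 − 1)/3 = 0.26431; i = arccos(0.51411) = 59.062°.
sin r = sin 59.062°/1.339 = 0.64057; r = 39.834°.
D_min = 2·59.062° − 4·39.834° + 180° = 138.786°.

138.8°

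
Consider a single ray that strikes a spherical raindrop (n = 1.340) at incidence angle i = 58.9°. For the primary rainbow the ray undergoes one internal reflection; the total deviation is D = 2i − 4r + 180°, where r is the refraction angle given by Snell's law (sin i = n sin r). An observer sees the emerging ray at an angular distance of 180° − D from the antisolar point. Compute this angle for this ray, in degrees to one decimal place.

41.1°

sin r = sin 58.9° / 1.340 = 0.8563/1.340 = 0.6390; r = 39.72°.
D = 2·58.9° − 4·39.72° + 180° = 117.80° − 158.87° + 180° = 138.93°.
Angle from antisolar point = 180° − D = 41.07°.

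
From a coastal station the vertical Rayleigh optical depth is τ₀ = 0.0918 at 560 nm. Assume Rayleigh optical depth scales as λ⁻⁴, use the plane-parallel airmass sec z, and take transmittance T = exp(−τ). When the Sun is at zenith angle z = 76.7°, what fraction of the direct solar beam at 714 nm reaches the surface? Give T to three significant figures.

sec 76.7° = 4.3469.
τ = 0.0918 × (560/714)⁴ × 4.3469 = 0.0918 × 0.3784 × 4.3469 = 0.1510.
T = exp(−0.1510) = 0.8598.

0.860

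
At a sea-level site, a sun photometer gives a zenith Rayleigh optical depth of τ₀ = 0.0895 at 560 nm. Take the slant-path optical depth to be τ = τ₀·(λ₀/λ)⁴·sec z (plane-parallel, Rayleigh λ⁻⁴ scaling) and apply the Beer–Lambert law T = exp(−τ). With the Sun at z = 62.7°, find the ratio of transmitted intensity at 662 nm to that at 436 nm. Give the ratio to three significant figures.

1.54

Airmass: sec 62.7° = 2.1803.
τ(662 nm) = 0.0895 × (560/662)⁴ × 2.1803 = 0.0895 × 0.5121 × 2.1803 = 0.0999.
τ(436 nm) = 0.0895 × (560/436)⁴ × 2.1803 = 0.0895 × 2.7215 × 2.1803 = 0.5311.
T(662)/T(436) = exp(τ_B − τ_A) = exp(0.4311) = 1.5390.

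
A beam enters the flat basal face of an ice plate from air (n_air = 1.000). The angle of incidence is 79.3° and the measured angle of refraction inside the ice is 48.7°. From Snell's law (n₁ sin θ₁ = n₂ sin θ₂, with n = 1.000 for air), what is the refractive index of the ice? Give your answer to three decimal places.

n = sin θ_i / sin θ_r = sin 79.3° / sin 48.7° = 0.9826 / 0.7513 = 1.3079.

1.308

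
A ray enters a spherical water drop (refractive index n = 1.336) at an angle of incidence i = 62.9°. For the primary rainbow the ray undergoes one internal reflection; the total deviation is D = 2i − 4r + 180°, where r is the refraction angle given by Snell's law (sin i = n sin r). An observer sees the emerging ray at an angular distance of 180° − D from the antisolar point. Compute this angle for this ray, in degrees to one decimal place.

sin r = sin 62.9° / 1.336 = 0.8902/1.336 = 0.6663; r = 41.78°.
D = 2·62.9° − 4·41.78° + 180° = 125.80° − 167.14° + 180° = 138.66°.
Angle from antisolar point = 180° − D = 41.34°.

41.3°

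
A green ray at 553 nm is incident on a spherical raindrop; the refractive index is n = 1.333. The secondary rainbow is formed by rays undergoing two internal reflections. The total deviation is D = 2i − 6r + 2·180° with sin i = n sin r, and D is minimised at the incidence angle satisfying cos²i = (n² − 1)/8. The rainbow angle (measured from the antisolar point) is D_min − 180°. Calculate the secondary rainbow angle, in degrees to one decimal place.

cos²i = (1.77689 − 1)/8 = 0.09711; i = arccos(0.31163) = 71.843°.
sin r = sin 71.843°/1.333 = 0.71283; r = 45.466°.
D_min = 2·71.843° − 6·45.466° + 360° = 230.891°.
Rainbow angle = D_min − 180° = 50.891°.

50.9°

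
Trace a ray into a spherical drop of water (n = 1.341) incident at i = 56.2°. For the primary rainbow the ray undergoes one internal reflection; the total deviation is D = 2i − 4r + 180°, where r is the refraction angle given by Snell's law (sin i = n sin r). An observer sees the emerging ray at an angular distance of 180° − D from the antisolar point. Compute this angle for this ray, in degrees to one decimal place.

sin r = sin 56.2° / 1.341 = 0.8310/1.341 = 0.6197; r = 38.29°.
D = 2·56.2° − 4·38.29° + 180° = 112.40° − 153.17° + 180° = 139.23°.
Angle from antisolar point = 180° − D = 40.77°.

40.8°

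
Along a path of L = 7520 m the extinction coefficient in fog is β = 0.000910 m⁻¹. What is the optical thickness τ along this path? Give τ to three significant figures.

6.84

τ = β·L = 0.000910 × 7520 = 6.8432.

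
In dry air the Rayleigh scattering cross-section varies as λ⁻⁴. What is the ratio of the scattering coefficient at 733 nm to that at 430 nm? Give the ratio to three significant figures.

0.118

Rayleigh scattering ∝ λ⁻⁴, so the ratio of coefficients is the inverse fourth power of the wavelength ratio.
σ(733)/σ(430) = (430/733)⁴ = (0.5866)⁴ = 0.1184.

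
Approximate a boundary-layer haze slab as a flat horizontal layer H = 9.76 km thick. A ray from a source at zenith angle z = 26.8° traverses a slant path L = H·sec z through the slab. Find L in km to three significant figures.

sec z = 1/cos 26.8° = 1.1203.
L = 9.76 × 1.1203 = 10.935 km.

10.9 km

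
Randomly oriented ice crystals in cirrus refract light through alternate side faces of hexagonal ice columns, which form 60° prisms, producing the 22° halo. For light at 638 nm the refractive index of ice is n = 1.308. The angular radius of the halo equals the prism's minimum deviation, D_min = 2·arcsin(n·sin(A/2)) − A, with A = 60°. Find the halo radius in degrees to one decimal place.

n·sin(A/2) = 1.308 × sin 30° = 1.308 × 0.5000 = 0.6540.
D_min = 2·arcsin(0.6540) − 60° = 2 × 40.844° − 60° = 21.688°.

21.7°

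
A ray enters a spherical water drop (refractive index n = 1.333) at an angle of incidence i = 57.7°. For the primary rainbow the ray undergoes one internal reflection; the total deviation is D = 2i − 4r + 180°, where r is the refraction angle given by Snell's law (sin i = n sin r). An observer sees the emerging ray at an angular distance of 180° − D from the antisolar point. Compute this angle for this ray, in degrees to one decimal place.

sin r = sin 57.7° / 1.333 = 0.8453/1.333 = 0.6341; r = 39.35°.
D = 2·57.7° − 4·39.35° + 180° = 115.40° − 157.41° + 180° = 137.99°.
Angle from antisolar point = 180° − D = 42.01°.

42.0°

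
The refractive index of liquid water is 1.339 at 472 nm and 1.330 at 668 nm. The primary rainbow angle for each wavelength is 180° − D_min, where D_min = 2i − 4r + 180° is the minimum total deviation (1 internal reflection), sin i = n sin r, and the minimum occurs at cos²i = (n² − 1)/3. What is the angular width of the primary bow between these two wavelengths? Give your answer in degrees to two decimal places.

At 472 nm (n = 1.339): cos²i = 0.26431 → i = 59.062°, r = 39.834°, D_min = 138.786°, rainbow angle = 41.214°.
At 668 nm (n = 1.330): cos²i = 0.25630 → i = 59.585°, r = 40.422°, D_min = 137.484°, rainbow angle = 42.516°.
Angular width = |41.214° − 42.516°| = 1.303°.

1.30°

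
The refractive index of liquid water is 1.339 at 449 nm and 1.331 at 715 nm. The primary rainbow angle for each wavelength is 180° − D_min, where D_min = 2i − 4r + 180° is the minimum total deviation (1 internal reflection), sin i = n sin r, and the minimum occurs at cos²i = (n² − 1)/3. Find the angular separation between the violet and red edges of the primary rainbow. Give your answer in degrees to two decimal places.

1.16°

At 449 nm (n = 1.339): cos²i = 0.26431 → i = 59.062°, r = 39.834°, D_min = 138.786°, rainbow angle = 41.214°.
At 715 nm (n = 1.331): cos²i = 0.25719 → i = 59.527°, r = 40.356°, D_min = 137.630°, rainbow angle = 42.370°.
Angular width = |41.214° − 42.370°| = 1.156°.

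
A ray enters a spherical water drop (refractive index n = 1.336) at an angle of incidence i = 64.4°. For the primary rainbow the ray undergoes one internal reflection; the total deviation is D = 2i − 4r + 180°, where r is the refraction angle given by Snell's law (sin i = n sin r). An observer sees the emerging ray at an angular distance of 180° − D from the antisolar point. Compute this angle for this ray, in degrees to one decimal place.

sin r = sin 64.4° / 1.336 = 0.9018/1.336 = 0.6750; r = 42.46°.
D = 2·64.4° − 4·42.46° + 180° = 128.80° − 169.82° + 180° = 138.98°.
Angle from antisolar point = 180° − D = 41.02°.

41.0°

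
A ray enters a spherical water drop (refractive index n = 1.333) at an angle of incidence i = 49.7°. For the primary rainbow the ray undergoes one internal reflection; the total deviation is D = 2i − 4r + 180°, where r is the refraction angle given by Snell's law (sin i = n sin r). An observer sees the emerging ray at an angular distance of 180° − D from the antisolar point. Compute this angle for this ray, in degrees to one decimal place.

sin r = sin 49.7° / 1.333 = 0.7627/1.333 = 0.5721; r = 34.90°.
D = 2·49.7° − 4·34.90° + 180° = 99.40° − 139.60° + 180° = 139.80°.
Angle from antisolar point = 180° − D = 40.20°.

40.2°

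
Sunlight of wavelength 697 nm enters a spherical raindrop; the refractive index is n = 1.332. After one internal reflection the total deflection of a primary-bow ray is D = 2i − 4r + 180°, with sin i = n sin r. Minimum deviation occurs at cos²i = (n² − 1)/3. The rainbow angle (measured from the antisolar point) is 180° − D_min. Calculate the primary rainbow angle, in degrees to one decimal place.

cos²i = (1.77422 − 1)/3 = 0.25807; i = arccos(0.50801) = 59.469°.
sin r = sin 59.469°/1.332 = 0.64666; r = 40.290°.
D_min = 2·59.469° − 4·40.290° + 180° = 137.776°.
Rainbow angle = 180° − D_min = 42.224°.

42.2°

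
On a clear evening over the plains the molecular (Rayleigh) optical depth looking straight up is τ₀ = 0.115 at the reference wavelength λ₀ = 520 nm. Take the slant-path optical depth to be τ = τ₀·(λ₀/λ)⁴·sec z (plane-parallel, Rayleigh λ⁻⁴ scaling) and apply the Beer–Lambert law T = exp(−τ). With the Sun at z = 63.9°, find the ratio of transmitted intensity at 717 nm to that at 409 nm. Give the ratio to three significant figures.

Airmass: sec 63.9° = 2.2730.
τ(717 nm) = 0.115 × (520/717)⁴ × 2.2730 = 0.115 × 0.2767 × 2.2730 = 0.0723.
τ(409 nm) = 0.115 × (520/409)⁴ × 2.2730 = 0.115 × 2.6129 × 2.2730 = 0.6830.
T(717)/T(409) = exp(τ_B − τ_A) = exp(0.6107) = 1.8417.

1.84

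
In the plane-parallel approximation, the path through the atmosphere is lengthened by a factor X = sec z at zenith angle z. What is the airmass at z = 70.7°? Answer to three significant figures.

X = sec z = 1/cos 70.7° = 1/0.3305 = 3.0256.

3.03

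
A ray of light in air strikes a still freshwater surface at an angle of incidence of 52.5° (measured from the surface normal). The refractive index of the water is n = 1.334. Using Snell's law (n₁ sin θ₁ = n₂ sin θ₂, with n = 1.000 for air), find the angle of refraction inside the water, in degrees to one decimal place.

36.5°

Snell: sin θ_r = sin θ_i / n = sin 52.5° / 1.334 = 0.7934 / 1.334 = 0.5947.
θ_r = arcsin(0.5947) = 36.49°.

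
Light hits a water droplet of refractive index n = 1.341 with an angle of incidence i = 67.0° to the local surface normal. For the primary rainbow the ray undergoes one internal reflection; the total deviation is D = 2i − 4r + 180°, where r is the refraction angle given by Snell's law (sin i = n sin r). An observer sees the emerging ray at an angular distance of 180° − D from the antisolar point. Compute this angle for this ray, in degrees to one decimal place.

sin r = sin 67.0° / 1.341 = 0.9205/1.341 = 0.6864; r = 43.35°.
D = 2·67.0° − 4·43.35° + 180° = 134.00° − 173.39° + 180° = 140.61°.
Angle from antisolar point = 180° − D = 39.39°.

39.4°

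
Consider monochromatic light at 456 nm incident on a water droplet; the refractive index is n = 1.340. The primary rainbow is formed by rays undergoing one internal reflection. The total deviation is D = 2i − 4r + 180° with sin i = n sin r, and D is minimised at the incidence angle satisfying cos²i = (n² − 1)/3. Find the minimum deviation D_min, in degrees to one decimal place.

138.9°

cos²i = (1.79560 − 1)/3 = 0.26520; i = arccos(0.51498) = 59.004°.
sin r = sin 59.004°/1.340 = 0.63971; r = 39.770°.
D_min = 2·59.004° − 4·39.770° + 180° = 138.929°.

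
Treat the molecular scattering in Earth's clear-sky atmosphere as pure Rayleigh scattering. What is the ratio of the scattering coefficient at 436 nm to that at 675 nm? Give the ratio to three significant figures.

Rayleigh scattering ∝ λ⁻⁴, so the ratio of coefficients is the inverse fourth power of the wavelength ratio.
σ(436)/σ(675) = (675/436)⁴ = (1.5482)⁴ = 5.745.

5.74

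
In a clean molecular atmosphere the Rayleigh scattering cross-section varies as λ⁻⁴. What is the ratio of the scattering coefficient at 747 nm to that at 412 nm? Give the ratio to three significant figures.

0.0925

Rayleigh scattering ∝ λ⁻⁴, so the ratio of coefficients is the inverse fourth power of the wavelength ratio.
σ(747)/σ(412) = (412/747)⁴ = (0.5515)⁴ = 0.09254.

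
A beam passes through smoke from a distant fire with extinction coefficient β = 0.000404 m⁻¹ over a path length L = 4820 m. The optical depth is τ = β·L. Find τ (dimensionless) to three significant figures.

τ = β·L = 0.000404 × 4820 = 1.9473.

1.95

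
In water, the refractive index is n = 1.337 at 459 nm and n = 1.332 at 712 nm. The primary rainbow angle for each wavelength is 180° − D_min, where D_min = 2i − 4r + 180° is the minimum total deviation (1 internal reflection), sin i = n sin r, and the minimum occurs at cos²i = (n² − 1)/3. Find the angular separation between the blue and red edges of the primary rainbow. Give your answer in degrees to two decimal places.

At 459 nm (n = 1.337): cos²i = 0.26252 → i = 59.178°, r = 39.964°, D_min = 138.500°, rainbow angle = 41.500°.
At 712 nm (n = 1.332): cos²i = 0.25807 → i = 59.469°, r = 40.290°, D_min = 137.776°, rainbow angle = 42.224°.
Angular width = |41.500° − 42.224°| = 0.724°.

0.72°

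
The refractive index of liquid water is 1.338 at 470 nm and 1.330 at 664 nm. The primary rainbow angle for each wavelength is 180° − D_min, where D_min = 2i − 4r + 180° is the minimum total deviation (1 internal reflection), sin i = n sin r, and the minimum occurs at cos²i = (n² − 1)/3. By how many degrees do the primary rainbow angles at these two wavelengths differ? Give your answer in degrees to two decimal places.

At 470 nm (n = 1.338): cos²i = 0.26341 → i = 59.120°, r = 39.899°, D_min = 138.643°, rainbow angle = 41.357°.
At 664 nm (n = 1.330): cos²i = 0.25630 → i = 59.585°, r = 40.422°, D_min = 137.484°, rainbow angle = 42.516°.
Angular width = |41.357° − 42.516°| = 1.160°.

1.16°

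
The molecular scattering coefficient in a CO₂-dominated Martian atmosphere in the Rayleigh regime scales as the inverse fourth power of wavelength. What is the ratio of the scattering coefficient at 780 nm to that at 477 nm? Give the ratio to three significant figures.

Rayleigh scattering ∝ λ⁻⁴, so the ratio of coefficients is the inverse fourth power of the wavelength ratio.
σ(780)/σ(477) = (477/780)⁴ = (0.6115)⁴ = 0.1399.

0.140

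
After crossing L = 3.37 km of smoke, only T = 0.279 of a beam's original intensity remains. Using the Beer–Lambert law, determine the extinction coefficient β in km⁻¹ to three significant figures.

0.379 km⁻¹

Beer–Lambert: T = exp(−βL) ⇒ β = −ln(T)/L = −ln(0.279)/3.37 = 1.2765/3.37 = 0.3788 km⁻¹.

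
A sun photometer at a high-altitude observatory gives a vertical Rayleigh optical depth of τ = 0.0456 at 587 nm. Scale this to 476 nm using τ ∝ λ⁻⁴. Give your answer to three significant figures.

τ(476 nm) = τ(587 nm) × (587/476)⁴ = 0.0456 × (1.2332)⁴ = 0.0456 × 2.3127 = 0.1055.

0.105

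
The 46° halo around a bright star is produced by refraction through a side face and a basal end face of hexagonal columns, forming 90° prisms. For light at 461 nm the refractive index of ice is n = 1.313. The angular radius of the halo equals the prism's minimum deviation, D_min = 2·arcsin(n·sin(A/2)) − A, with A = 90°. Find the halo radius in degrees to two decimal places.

46.38°

n·sin(A/2) = 1.313 × sin 45° = 1.313 × 0.7071 = 0.9284.
D_min = 2·arcsin(0.9284) − 90° = 2 × 68.192° − 90° = 46.383°.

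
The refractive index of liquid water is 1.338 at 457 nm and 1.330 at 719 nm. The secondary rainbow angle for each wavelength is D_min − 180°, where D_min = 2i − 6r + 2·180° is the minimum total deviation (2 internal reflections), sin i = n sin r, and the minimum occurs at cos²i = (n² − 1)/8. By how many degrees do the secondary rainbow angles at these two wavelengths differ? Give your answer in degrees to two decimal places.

2.09°

At 457 nm (n = 1.338): cos²i = 0.09878 → i = 71.682°, r = 45.195°, D_min = 232.193°, rainbow angle = 52.193°.
At 719 nm (n = 1.330): cos²i = 0.09611 → i = 71.940°, r = 45.630°, D_min = 230.101°, rainbow angle = 50.101°.
Angular width = |52.193° − 50.101°| = 2.092°.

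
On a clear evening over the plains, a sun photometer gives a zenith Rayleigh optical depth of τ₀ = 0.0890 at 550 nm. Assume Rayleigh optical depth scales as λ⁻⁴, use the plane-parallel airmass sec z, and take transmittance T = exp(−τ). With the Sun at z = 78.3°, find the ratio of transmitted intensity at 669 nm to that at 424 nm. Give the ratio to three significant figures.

Airmass: sec 78.3° = 4.9313.
τ(669 nm) = 0.0890 × (550/669)⁴ × 4.9313 = 0.0890 × 0.4568 × 4.9313 = 0.2005.
τ(424 nm) = 0.0890 × (550/424)⁴ × 4.9313 = 0.0890 × 2.8313 × 4.9313 = 1.2426.
T(669)/T(424) = exp(τ_B − τ_A) = exp(1.0421) = 2.8352.

2.84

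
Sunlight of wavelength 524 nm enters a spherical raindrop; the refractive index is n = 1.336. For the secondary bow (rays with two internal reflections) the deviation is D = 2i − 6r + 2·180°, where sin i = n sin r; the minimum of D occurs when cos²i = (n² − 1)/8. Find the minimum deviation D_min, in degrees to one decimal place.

cos²i = (1.78490 − 1)/8 = 0.09811; i = arccos(0.31323) = 71.746°.
sin r = sin 71.746°/1.336 = 0.71084; r = 45.303°.
D_min = 2·71.746° − 6·45.303° + 360° = 231.674°.

231.7°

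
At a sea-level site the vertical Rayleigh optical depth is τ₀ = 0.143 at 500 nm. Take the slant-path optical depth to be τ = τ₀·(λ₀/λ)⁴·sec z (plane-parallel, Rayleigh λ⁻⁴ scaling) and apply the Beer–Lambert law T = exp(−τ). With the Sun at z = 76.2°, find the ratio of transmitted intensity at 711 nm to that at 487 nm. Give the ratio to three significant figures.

Airmass: sec 76.2° = 4.1923.
τ(711 nm) = 0.143 × (500/711)⁴ × 4.1923 = 0.143 × 0.2446 × 4.1923 = 0.1466.
τ(487 nm) = 0.143 × (500/487)⁴ × 4.1923 = 0.143 × 1.1111 × 4.1923 = 0.6661.
T(711)/T(487) = exp(τ_B − τ_A) = exp(0.5195) = 1.6812.

1.68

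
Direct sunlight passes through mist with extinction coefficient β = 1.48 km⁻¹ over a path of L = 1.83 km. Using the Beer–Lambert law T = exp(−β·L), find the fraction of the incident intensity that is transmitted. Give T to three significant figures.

0.0666

τ = β·L = 1.48 × 1.83 = 2.7084.
T = exp(−2.7084) = 0.0666.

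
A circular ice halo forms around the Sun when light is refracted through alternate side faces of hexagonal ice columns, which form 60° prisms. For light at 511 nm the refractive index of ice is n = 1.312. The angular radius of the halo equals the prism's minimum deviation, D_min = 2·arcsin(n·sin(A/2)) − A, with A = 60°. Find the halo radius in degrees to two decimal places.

21.99°

n·sin(A/2) = 1.312 × sin 30° = 1.312 × 0.5000 = 0.6560.
D_min = 2·arcsin(0.6560) − 60° = 2 × 40.996° − 60° = 21.991°.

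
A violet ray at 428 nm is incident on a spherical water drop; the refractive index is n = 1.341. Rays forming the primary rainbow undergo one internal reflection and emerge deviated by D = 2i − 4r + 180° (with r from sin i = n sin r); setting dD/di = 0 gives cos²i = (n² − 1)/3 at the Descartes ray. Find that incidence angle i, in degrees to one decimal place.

58.9°

cos²i = (1.341² − 1)/3 = (1.79828 − 1)/3 = 0.26609.
cos i = 0.51584, so i = 58.946°.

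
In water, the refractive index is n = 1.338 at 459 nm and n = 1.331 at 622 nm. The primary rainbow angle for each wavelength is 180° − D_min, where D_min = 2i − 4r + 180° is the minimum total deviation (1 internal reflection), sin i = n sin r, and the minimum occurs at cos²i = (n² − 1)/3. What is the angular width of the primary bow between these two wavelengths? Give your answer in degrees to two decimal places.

At 459 nm (n = 1.338): cos²i = 0.26341 → i = 59.120°, r = 39.899°, D_min = 138.643°, rainbow angle = 41.357°.
At 622 nm (n = 1.331): cos²i = 0.25719 → i = 59.527°, r = 40.356°, D_min = 137.630°, rainbow angle = 42.370°.
Angular width = |41.357° − 42.370°| = 1.013°.

1.01°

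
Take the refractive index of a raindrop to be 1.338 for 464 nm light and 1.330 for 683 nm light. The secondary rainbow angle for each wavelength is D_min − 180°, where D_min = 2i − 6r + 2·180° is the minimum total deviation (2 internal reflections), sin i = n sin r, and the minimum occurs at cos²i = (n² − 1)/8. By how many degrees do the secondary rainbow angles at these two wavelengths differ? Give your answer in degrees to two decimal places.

At 464 nm (n = 1.338): cos²i = 0.09878 → i = 71.682°, r = 45.195°, D_min = 232.193°, rainbow angle = 52.193°.
At 683 nm (n = 1.330): cos²i = 0.09611 → i = 71.940°, r = 45.630°, D_min = 230.101°, rainbow angle = 50.101°.
Angular width = |52.193° − 50.101°| = 2.092°.

2.09°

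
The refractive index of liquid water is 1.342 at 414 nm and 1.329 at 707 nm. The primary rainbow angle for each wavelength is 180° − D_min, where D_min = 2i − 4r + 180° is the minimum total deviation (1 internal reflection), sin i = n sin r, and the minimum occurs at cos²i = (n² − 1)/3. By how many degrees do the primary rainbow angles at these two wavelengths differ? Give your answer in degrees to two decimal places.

1.88°

At 414 nm (n = 1.342): cos²i = 0.26699 → i = 58.888°, r = 39.641°, D_min = 139.213°, rainbow angle = 40.787°.
At 707 nm (n = 1.329): cos²i = 0.25541 → i = 59.643°, r = 40.487°, D_min = 137.337°, rainbow angle = 42.663°.
Angular width = |40.787° − 42.663°| = 1.876°.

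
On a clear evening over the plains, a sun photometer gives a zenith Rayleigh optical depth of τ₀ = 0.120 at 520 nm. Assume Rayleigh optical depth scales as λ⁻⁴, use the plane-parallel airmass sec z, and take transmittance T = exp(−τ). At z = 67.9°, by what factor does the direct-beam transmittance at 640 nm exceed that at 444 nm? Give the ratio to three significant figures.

Airmass: sec 67.9° = 2.6580.
τ(640 nm) = 0.120 × (520/640)⁴ × 2.6580 = 0.120 × 0.4358 × 2.6580 = 0.1390.
τ(444 nm) = 0.120 × (520/444)⁴ × 2.6580 = 0.120 × 1.8814 × 2.6580 = 0.6001.
T(640)/T(444) = exp(τ_B − τ_A) = exp(0.4611) = 1.5858.

1.59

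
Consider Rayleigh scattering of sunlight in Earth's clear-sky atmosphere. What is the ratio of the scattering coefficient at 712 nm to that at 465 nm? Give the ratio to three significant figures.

Rayleigh scattering ∝ λ⁻⁴, so the ratio of coefficients is the inverse fourth power of the wavelength ratio.
σ(712)/σ(465) = (465/712)⁴ = (0.6531)⁴ = 0.1819.

0.182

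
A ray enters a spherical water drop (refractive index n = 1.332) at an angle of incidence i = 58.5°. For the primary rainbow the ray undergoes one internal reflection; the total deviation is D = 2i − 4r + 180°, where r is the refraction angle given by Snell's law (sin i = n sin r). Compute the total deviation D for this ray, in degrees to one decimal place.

137.8°

sin r = sin 58.5° / 1.332 = 0.8526/1.332 = 0.6401; r = 39.80°.
D = 2·58.5° − 4·39.80° + 180° = 117.00° − 159.20° + 180° = 137.80°.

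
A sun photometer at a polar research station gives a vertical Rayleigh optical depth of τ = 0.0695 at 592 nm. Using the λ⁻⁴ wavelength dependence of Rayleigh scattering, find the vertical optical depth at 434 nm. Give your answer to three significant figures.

τ(434 nm) = τ(592 nm) × (592/434)⁴ = 0.0695 × (1.3641)⁴ = 0.0695 × 3.4620 = 0.2406.

0.241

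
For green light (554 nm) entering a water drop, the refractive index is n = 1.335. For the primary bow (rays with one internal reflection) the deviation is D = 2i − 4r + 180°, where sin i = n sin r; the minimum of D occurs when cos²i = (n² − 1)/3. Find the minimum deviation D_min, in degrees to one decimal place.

138.2°

cos²i = (1.78222 − 1)/3 = 0.26074; i = arccos(0.51063) = 59.294°.
sin r = sin 59.294°/1.335 = 0.64405; r = 40.094°.
D_min = 2·59.294° − 4·40.094° + 180° = 138.212°.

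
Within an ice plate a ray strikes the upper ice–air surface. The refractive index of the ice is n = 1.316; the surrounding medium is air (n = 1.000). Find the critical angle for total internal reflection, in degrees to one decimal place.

49.5°

sin θ_c = n_air / n = 1.000 / 1.316 = 0.7599.
θ_c = arcsin(0.7599) = 49.45°.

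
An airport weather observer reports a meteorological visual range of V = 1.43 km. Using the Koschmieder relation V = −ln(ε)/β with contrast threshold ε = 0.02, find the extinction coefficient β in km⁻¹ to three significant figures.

2.74 km⁻¹

β = −ln(0.02) / V = 3.912 / 1.43 = 2.7357 km⁻¹.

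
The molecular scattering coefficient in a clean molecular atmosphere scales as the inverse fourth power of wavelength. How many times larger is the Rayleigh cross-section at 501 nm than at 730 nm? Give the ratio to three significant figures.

4.51

Rayleigh scattering ∝ λ⁻⁴, so the ratio of coefficients is the inverse fourth power of the wavelength ratio.
σ(501)/σ(730) = (730/501)⁴ = (1.4571)⁴ = 4.508.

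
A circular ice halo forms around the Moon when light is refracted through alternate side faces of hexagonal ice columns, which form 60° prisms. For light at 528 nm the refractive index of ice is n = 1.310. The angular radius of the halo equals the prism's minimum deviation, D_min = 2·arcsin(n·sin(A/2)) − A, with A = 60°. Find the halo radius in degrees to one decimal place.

n·sin(A/2) = 1.310 × sin 30° = 1.310 × 0.5000 = 0.6550.
D_min = 2·arcsin(0.6550) − 60° = 2 × 40.920° − 60° = 21.839°.

21.8°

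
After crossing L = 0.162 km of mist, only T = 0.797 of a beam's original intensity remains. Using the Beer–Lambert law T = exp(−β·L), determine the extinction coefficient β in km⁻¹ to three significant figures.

Beer–Lambert: T = exp(−βL) ⇒ β = −ln(T)/L = −ln(0.797)/0.162 = 0.2269/0.162 = 1.401 km⁻¹.

1.40 km⁻¹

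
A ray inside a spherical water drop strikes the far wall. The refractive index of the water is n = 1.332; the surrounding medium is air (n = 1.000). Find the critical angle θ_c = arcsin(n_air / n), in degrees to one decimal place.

48.7°

sin θ_c = n_air / n = 1.000 / 1.332 = 0.7508.
θ_c = arcsin(0.7508) = 48.66°.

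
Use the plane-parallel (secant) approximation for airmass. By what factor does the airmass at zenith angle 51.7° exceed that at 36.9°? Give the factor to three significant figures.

X(51.7°)/X(36.9°) = sec 51.7° / sec 36.9° = cos 36.9° / cos 51.7° = 0.7997/0.6198 = 1.2903.

1.29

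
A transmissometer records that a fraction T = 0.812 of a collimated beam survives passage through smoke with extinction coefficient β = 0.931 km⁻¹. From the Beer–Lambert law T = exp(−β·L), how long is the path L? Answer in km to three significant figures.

Beer–Lambert: T = exp(−βL) ⇒ L = −ln(T)/β = −ln(0.812)/0.931 = 0.2083/0.931 = 0.2237 km.

0.224 km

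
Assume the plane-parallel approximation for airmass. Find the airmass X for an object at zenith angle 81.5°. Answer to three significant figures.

X = sec z = 1/cos 81.5° = 1/0.1478 = 6.7655.

6.77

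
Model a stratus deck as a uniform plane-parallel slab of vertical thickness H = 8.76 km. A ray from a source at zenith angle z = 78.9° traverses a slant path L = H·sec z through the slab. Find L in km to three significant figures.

45.5 km

sec z = 1/cos 78.9° = 5.1942.
L = 8.76 × 5.1942 = 45.501 km.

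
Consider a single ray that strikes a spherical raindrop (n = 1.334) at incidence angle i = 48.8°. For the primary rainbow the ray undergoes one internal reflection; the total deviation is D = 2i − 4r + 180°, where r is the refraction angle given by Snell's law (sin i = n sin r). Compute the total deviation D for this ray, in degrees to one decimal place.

140.3°

sin r = sin 48.8° / 1.334 = 0.7524/1.334 = 0.5640; r = 34.33°.
D = 2·48.8° − 4·34.33° + 180° = 97.60° − 137.34° + 180° = 140.26°.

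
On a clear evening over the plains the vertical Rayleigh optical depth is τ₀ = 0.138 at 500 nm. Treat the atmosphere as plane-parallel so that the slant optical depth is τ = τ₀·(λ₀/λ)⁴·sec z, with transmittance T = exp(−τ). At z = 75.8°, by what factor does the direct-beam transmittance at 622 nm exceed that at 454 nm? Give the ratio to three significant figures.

1.81

Airmass: sec 75.8° = 4.0765.
τ(622 nm) = 0.138 × (500/622)⁴ × 4.0765 = 0.138 × 0.4176 × 4.0765 = 0.2349.
τ(454 nm) = 0.138 × (500/454)⁴ × 4.0765 = 0.138 × 1.4711 × 4.0765 = 0.8276.
T(622)/T(454) = exp(τ_B − τ_A) = exp(0.5927) = 1.8089.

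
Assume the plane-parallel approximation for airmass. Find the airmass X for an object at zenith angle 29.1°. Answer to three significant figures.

X = sec z = 1/cos 29.1° = 1/0.8738 = 1.1445.

1.14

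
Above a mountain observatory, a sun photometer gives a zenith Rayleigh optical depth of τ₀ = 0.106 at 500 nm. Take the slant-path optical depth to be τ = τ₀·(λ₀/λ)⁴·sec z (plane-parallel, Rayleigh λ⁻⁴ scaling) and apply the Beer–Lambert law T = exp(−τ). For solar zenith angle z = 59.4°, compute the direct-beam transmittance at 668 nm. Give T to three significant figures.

sec 59.4° = 1.9645.
τ = 0.106 × (500/668)⁴ × 1.9645 = 0.106 × 0.3139 × 1.9645 = 0.0654.
T = exp(−0.0654) = 0.9367.

0.937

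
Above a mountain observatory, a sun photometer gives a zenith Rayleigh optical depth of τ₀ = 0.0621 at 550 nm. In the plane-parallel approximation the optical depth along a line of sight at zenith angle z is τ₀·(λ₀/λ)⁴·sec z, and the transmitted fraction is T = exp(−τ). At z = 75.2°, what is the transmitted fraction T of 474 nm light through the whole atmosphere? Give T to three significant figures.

0.644

sec 75.2° = 3.9147.
τ = 0.0621 × (550/474)⁴ × 3.9147 = 0.0621 × 1.8127 × 3.9147 = 0.4407.
T = exp(−0.4407) = 0.6436.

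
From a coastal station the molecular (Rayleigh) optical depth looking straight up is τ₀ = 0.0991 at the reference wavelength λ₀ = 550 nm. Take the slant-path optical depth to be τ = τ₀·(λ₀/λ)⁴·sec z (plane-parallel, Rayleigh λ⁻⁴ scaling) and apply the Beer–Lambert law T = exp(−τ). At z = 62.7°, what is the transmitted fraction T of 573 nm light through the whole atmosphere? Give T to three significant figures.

sec 62.7° = 2.1803.
τ = 0.0991 × (550/573)⁴ × 2.1803 = 0.0991 × 0.8489 × 2.1803 = 0.1834.
T = exp(−0.1834) = 0.8324.

0.832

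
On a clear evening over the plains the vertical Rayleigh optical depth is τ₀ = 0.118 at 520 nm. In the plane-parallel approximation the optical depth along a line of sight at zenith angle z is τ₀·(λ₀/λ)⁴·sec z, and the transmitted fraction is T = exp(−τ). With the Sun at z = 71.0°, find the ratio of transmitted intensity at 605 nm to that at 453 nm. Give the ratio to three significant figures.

1.54

Airmass: sec 71.0° = 3.0716.
τ(605 nm) = 0.118 × (520/605)⁴ × 3.0716 = 0.118 × 0.5457 × 3.0716 = 0.1978.
τ(453 nm) = 0.118 × (520/453)⁴ × 3.0716 = 0.118 × 1.7363 × 3.0716 = 0.6293.
T(605)/T(453) = exp(τ_B − τ_A) = exp(0.4315) = 1.5396.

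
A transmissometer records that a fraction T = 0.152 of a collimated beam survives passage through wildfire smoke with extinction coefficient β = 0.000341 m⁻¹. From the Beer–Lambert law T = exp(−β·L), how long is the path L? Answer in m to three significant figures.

Beer–Lambert: T = exp(−βL) ⇒ L = −ln(T)/β = −ln(0.152)/0.000341 = 1.8839/0.000341 = 5525 m.

5520 m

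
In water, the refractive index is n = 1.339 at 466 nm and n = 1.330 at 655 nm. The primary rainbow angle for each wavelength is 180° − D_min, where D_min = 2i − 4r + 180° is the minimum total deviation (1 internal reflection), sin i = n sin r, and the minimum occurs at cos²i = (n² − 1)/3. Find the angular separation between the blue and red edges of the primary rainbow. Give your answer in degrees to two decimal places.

1.30°

At 466 nm (n = 1.339): cos²i = 0.26431 → i = 59.062°, r = 39.834°, D_min = 138.786°, rainbow angle = 41.214°.
At 655 nm (n = 1.330): cos²i = 0.25630 → i = 59.585°, r = 40.422°, D_min = 137.484°, rainbow angle = 42.516°.
Angular width = |41.214° − 42.516°| = 1.303°.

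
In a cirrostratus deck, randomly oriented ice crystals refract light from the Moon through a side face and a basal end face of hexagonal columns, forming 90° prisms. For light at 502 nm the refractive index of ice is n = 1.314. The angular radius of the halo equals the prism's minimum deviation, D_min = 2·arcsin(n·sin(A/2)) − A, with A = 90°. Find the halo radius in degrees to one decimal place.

n·sin(A/2) = 1.314 × sin 45° = 1.314 × 0.7071 = 0.9291.
D_min = 2·arcsin(0.9291) − 90° = 2 × 68.301° − 90° = 46.602°.

46.6°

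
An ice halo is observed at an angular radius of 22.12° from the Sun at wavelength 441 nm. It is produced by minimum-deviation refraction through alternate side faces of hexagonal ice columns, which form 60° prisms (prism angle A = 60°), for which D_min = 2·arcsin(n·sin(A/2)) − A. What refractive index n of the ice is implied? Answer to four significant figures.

Rearranging: n = sin((D_min + A)/2) / sin(A/2).
(D_min + A)/2 = (22.12° + 60°)/2 = 41.060°.
n = sin 41.060° / sin 30° = 0.6568 / 0.5000 = 1.3137.

1.314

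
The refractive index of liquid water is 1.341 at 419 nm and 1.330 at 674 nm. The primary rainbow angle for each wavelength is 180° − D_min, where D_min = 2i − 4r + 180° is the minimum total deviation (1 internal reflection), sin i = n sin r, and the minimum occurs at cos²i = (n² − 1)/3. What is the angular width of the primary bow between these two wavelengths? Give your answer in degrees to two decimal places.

At 419 nm (n = 1.341): cos²i = 0.26609 → i = 58.946°, r = 39.705°, D_min = 139.071°, rainbow angle = 40.929°.
At 674 nm (n = 1.330): cos²i = 0.25630 → i = 59.585°, r = 40.422°, D_min = 137.484°, rainbow angle = 42.516°.
Angular width = |40.929° − 42.516°| = 1.588°.

1.59°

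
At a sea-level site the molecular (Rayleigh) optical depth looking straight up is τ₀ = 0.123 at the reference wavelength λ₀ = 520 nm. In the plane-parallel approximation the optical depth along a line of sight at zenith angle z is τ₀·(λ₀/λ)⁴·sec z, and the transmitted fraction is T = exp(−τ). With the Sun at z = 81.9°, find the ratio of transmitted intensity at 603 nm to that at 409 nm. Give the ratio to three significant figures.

6.04

Airmass: sec 81.9° = 7.0972.
τ(603 nm) = 0.123 × (520/603)⁴ × 7.0972 = 0.123 × 0.5530 × 7.0972 = 0.4828.
τ(409 nm) = 0.123 × (520/409)⁴ × 7.0972 = 0.123 × 2.6129 × 7.0972 = 2.2809.
T(603)/T(409) = exp(τ_B − τ_A) = exp(1.7982) = 6.0385.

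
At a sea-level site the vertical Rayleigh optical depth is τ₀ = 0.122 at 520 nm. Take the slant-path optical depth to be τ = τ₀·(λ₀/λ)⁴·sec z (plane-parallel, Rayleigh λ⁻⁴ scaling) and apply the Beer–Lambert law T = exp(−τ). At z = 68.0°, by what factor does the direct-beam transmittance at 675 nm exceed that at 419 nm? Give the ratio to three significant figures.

Airmass: sec 68.0° = 2.6695.
τ(675 nm) = 0.122 × (520/675)⁴ × 2.6695 = 0.122 × 0.3522 × 2.6695 = 0.1147.
τ(419 nm) = 0.122 × (520/419)⁴ × 2.6695 = 0.122 × 2.3722 × 2.6695 = 0.7726.
T(675)/T(419) = exp(τ_B − τ_A) = exp(0.6579) = 1.9307.

1.93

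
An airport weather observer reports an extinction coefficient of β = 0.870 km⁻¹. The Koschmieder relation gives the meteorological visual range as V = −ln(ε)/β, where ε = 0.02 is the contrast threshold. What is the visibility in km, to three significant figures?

4.50 km

V = −ln(0.02) / 0.870 = 3.912 / 0.870 = 4.4966 km.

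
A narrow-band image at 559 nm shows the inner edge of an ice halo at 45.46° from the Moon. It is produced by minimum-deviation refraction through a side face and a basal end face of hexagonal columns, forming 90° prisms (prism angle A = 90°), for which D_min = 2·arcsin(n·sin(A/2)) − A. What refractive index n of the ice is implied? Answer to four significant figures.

Rearranging: n = sin((D_min + A)/2) / sin(A/2).
(D_min + A)/2 = (45.46° + 90°)/2 = 67.730°.
n = sin 67.730° / sin 45° = 0.9254 / 0.7071 = 1.3087.

1.309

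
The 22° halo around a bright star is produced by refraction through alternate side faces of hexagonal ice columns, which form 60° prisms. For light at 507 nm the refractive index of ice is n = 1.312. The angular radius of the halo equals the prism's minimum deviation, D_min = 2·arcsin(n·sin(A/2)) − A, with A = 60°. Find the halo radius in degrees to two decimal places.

21.99°

n·sin(A/2) = 1.312 × sin 30° = 1.312 × 0.5000 = 0.6560.
D_min = 2·arcsin(0.6560) − 60° = 2 × 40.996° − 60° = 21.991°.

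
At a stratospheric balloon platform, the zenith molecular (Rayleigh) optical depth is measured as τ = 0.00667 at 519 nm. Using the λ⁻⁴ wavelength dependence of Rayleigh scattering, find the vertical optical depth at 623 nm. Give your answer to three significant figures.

τ(623 nm) = τ(519 nm) × (519/623)⁴ = 0.00667 × (0.8331)⁴ = 0.00667 × 0.4816 = 0.0032.

0.00321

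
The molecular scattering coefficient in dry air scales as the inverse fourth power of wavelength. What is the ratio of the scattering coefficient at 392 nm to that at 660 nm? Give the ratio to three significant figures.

Rayleigh scattering ∝ λ⁻⁴, so the ratio of coefficients is the inverse fourth power of the wavelength ratio.
σ(392)/σ(660) = (660/392)⁴ = (1.6837)⁴ = 8.036.

8.04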